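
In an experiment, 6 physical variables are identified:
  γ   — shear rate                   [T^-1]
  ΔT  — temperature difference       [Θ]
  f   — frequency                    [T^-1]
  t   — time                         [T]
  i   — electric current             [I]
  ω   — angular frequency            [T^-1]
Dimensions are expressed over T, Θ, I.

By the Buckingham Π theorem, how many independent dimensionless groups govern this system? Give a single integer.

3

Write exponents as rows T,Θ,I / cols γ,ΔT,f,t,i,ω:
  T: [-1  0 -1  1  0 -1]
  Θ: [ 0  1  0  0  0  0]
  I: [ 0  0  0  0  1  0]
Echelon form has 3 nonzero rows (pivots: γ,ΔT,i)
6 vars − rank 3 = 3 Π groups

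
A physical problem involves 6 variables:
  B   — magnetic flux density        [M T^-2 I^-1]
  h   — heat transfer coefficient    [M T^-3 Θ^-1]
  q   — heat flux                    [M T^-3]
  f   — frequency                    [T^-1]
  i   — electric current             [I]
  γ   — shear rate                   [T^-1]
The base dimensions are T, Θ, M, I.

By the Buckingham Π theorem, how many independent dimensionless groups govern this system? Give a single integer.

Dimensional matrix (T×Θ×M×I by B×h×q×f×i×γ):
  T: [-2 -3 -3 -1  0 -1]
  Θ: [ 0 -1  0  0  0  0]
  M: [ 1  1  1  0  0  0]
  I: [-1  0  0  0  1  0]
RREF → pivots at {B,h,q,f} ⇒ r = 4
Π count = n − r = 6 − 4 = 2

2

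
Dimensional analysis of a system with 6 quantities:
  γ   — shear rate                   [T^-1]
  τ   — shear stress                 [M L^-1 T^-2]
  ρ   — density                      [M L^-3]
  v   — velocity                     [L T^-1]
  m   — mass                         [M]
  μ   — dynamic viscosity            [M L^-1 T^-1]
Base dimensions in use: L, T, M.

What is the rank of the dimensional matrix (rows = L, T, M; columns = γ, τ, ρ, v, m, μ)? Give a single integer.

3

Write exponents as rows L,T,M / cols γ,τ,ρ,v,m,μ:
  L: [ 0 -1 -3  1  0 -1]
  T: [-1 -2  0 -1  0 -1]
  M: [ 0  1  1  0  1  1]
Echelon form has 3 nonzero rows (pivots: γ,τ,ρ)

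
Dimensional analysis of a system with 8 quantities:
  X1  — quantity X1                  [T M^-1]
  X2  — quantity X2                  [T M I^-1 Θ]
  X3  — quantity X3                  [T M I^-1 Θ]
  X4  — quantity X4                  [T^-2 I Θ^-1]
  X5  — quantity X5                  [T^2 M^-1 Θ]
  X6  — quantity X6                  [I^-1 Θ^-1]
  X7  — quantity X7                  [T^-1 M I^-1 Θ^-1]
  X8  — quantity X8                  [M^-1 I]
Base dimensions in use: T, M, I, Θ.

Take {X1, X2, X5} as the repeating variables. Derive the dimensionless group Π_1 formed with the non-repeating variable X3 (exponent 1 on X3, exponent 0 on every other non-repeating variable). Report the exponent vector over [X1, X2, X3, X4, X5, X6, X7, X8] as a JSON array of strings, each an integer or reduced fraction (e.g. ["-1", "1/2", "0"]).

["0", "-1", "1", "0", "0", "0", "0", "0"]

Exponent matrix [T,M,I,Θ] × [X1,X2,X3,X4,X5,X6,X7,X8]:
  T: [ 1  1  1 -2  2  0 -1  0]
  M: [-1  1  1  0 -1  0  1 -1]
  I: [ 0 -1 -1  1  0 -1 -1  1]
  Θ: [ 0  1  1 -1  1 -1 -1  0]
RREF → pivots at {X1,X2,X5} ⇒ r = 3
Repeat: X1,X2,X5; free: X3,X4,X6,X7,X8
RREF:
  r0: [   1    0    0   -1    0    3    2   -1]
  r1: [   0    1    1   -1    0    1    1   -1]
  r2: [   0    0    0    0    1   -2   -2    1]
  r3: [   0    0    0    0    0    0    0    0]
Fix exponent of X3 at 1, X4 at 0, X6 at 0, X7 at 0, X8 at 0; solve each RREF row for its pivot's exponent:
  r0: exp(X1) + (0)·1 = 0 ⇒ exp(X1) = 0
  r1: exp(X2) + (1)·1 = 0 ⇒ exp(X2) = -1
  r2: exp(X5) + (0)·1 = 0 ⇒ exp(X5) = 0
Π_1 = X2^-1 · X3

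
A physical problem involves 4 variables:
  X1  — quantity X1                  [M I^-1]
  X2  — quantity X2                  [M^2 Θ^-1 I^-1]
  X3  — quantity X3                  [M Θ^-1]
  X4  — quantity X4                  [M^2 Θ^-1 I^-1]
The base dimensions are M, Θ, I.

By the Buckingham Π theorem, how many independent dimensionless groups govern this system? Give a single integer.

Dimensional matrix (M×Θ×I by X1×X2×X3×X4):
  M: [ 1  2  1  2]
  Θ: [ 0 -1 -1 -1]
  I: [-1 -1  0 -1]
Echelon form has 2 nonzero rows (pivots: X1,X2)
n=4, r=2 ⇒ 2 dimensionless groups

2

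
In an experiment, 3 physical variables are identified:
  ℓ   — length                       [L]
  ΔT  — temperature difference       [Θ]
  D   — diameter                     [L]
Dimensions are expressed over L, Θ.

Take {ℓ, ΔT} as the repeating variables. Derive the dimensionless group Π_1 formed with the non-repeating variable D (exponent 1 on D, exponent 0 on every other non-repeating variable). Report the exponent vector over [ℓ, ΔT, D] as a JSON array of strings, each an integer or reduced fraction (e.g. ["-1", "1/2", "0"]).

Exponent matrix [L,Θ] × [ℓ,ΔT,D]:
  L: [ 1  0  1]
  Θ: [ 0  1  0]
Row reduction gives pivot columns ℓ,ΔT; rank = 2
Pivot set = {ℓ,ΔT}, free = {D}
RREF:
  r0: [   1    0    1]
  r1: [   0    1    0]
Fix exponent of D at 1; solve each RREF row for its pivot's exponent:
  r0: exp(ℓ) + (1)·1 = 0 ⇒ exp(ℓ) = -1
  r1: exp(ΔT) + (0)·1 = 0 ⇒ exp(ΔT) = 0
Π_1 = ℓ^-1 · D

["-1", "0", "1"]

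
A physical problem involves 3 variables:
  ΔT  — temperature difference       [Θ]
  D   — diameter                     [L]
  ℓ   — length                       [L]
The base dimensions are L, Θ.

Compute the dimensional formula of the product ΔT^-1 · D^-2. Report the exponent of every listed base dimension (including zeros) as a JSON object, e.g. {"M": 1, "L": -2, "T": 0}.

{"L": -2, "Θ": -1}

Write exponents as rows L,Θ / cols ΔT,D,ℓ:
  L: [ 0  1  1]
  Θ: [ 1  0  0]
  [L]: (-1)·0+(-2)·1 = -2
  [Θ]: (-1)·1+(-2)·0 = -1
⇒ L^-2 Θ^-1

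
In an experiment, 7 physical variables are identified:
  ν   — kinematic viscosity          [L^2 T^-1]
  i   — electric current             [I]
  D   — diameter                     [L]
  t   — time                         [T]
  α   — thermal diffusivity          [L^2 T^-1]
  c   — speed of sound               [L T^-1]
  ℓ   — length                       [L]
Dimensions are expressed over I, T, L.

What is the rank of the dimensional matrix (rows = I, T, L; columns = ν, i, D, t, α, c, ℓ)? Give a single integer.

Write exponents as rows I,T,L / cols ν,i,D,t,α,c,ℓ:
  I: [ 0  1  0  0  0  0  0]
  T: [-1  0  0  1 -1 -1  0]
  L: [ 2  0  1  0  2  1  1]
Row reduction gives pivot columns ν,i,D; rank = 3

3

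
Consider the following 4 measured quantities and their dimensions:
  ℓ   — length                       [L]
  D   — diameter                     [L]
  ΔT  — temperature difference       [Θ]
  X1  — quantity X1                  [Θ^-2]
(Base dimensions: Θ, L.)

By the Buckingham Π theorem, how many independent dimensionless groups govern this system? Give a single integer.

2

Write exponents as rows Θ,L / cols ℓ,D,ΔT,X1:
  Θ: [ 0  0  1 -2]
  L: [ 1  1  0  0]
RREF → pivots at {ℓ,ΔT} ⇒ r = 2
Π count = n − r = 4 − 2 = 2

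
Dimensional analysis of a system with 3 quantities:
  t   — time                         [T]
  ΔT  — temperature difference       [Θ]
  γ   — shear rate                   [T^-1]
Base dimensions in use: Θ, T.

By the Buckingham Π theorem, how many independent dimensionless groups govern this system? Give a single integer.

Dimensional matrix (Θ×T by t×ΔT×γ):
  Θ: [ 0  1  0]
  T: [ 1  0 -1]
Echelon form has 2 nonzero rows (pivots: t,ΔT)
3 vars − rank 2 = 1 Π group

1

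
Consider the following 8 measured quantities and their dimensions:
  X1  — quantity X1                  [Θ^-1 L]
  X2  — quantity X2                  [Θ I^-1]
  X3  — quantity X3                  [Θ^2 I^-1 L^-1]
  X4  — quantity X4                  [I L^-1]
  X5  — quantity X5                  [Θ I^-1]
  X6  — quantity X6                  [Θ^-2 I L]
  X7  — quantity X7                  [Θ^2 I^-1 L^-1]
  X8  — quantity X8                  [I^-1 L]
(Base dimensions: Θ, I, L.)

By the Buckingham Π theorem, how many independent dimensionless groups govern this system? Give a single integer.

Write exponents as rows Θ,I,L / cols X1,X2,X3,X4,X5,X6,X7,X8:
  Θ: [-1  1  2  0  1 -2  2  0]
  I: [ 0 -1 -1  1 -1  1 -1 -1]
  L: [ 1  0 -1 -1  0  1 -1  1]
RREF → pivots at {X1,X2} ⇒ r = 2
n=8, r=2 ⇒ 6 dimensionless groups

6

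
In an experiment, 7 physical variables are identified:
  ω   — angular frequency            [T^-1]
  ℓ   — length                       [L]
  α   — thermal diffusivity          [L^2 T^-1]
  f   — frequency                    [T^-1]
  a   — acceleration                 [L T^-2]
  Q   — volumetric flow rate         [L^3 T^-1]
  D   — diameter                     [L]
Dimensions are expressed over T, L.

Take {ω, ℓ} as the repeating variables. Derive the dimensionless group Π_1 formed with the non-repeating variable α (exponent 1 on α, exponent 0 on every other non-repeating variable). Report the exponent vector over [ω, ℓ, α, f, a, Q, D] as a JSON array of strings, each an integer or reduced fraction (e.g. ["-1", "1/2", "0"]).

["-1", "-2", "1", "0", "0", "0", "0"]

Write exponents as rows T,L / cols ω,ℓ,α,f,a,Q,D:
  T: [-1  0 -1 -1 -2 -1  0]
  L: [ 0  1  2  0  1  3  1]
Echelon form has 2 nonzero rows (pivots: ω,ℓ)
Pivot set = {ω,ℓ}, free = {α,f,a,Q,D}
RREF:
  r0: [   1    0    1    1    2    1    0]
  r1: [   0    1    2    0    1    3    1]
Fix exponent of α at 1, f at 0, a at 0, Q at 0, D at 0; solve each RREF row for its pivot's exponent:
  r0: exp(ω) + (1)·1 = 0 ⇒ exp(ω) = -1
  r1: exp(ℓ) + (2)·1 = 0 ⇒ exp(ℓ) = -2
Π_1 = ω^-1 · ℓ^-2 · α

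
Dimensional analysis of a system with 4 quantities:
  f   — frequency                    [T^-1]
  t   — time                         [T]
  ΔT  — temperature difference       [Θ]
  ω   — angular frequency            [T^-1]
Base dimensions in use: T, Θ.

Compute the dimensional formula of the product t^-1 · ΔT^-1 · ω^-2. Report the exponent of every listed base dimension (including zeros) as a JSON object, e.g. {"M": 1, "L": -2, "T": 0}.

{"T": 1, "Θ": -1}

Exponent matrix [T,Θ] × [f,t,ΔT,ω]:
  T: [-1  1  0 -1]
  Θ: [ 0  0  1  0]
  [T]: (-1)·1+(-1)·0+(-2)·-1 = 1
  [Θ]: (-1)·0+(-1)·1+(-2)·0 = -1
⇒ T Θ^-1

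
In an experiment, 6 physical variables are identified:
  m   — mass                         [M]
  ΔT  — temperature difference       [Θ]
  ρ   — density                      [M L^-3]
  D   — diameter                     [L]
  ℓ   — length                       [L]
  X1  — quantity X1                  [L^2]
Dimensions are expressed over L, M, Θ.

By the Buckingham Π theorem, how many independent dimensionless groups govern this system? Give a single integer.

3

Exponent matrix [L,M,Θ] × [m,ΔT,ρ,D,ℓ,X1]:
  L: [ 0  0 -3  1  1  2]
  M: [ 1  0  1  0  0  0]
  Θ: [ 0  1  0  0  0  0]
Echelon form has 3 nonzero rows (pivots: m,ΔT,ρ)
n=6, r=3 ⇒ 3 dimensionless groups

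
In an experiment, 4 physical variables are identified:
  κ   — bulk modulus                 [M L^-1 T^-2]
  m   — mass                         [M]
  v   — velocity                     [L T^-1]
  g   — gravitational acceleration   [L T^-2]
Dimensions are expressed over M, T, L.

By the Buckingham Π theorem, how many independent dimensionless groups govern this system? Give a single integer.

Exponent matrix [M,T,L] × [κ,m,v,g]:
  M: [ 1  1  0  0]
  T: [-2  0 -1 -2]
  L: [-1  0  1  1]
Echelon form has 3 nonzero rows (pivots: κ,m,v)
4 vars − rank 3 = 1 Π group

1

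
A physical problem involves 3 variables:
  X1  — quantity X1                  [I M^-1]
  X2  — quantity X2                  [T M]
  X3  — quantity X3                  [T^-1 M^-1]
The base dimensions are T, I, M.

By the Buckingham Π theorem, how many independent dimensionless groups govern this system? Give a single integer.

Write exponents as rows T,I,M / cols X1,X2,X3:
  T: [ 0  1 -1]
  I: [ 1  0  0]
  M: [-1  1 -1]
Echelon form has 2 nonzero rows (pivots: X1,X2)
n=3, r=2 ⇒ 1 dimensionless group

1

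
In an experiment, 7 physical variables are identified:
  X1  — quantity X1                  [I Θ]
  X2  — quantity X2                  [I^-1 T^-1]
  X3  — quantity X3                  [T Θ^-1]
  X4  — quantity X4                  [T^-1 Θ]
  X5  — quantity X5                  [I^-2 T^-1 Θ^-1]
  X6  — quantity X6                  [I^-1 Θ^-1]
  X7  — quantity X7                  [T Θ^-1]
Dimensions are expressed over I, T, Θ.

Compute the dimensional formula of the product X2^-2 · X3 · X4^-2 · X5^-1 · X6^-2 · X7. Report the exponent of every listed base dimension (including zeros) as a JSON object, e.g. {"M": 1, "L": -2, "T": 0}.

{"I": 6, "T": 7, "Θ": -1}

Exponent matrix [I,T,Θ] × [X1,X2,X3,X4,X5,X6,X7]:
  I: [ 1 -1  0  0 -2 -1  0]
  T: [ 0 -1  1 -1 -1  0  1]
  Θ: [ 1  0 -1  1 -1 -1 -1]
  [I]: (-2)·-1+(1)·0+(-2)·0+(-1)·-2+(-2)·-1+(1)·0 = 6
  [T]: (-2)·-1+(1)·1+(-2)·-1+(-1)·-1+(-2)·0+(1)·1 = 7
  [Θ]: (-2)·0+(1)·-1+(-2)·1+(-1)·-1+(-2)·-1+(1)·-1 = -1
⇒ I^6 T^7 Θ^-1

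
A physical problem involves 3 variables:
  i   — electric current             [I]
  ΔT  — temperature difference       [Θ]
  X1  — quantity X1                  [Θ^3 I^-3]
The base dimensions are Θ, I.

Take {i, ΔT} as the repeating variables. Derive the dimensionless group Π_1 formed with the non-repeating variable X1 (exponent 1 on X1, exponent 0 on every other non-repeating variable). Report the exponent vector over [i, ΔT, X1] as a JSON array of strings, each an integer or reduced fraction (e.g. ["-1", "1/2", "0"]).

Write exponents as rows Θ,I / cols i,ΔT,X1:
  Θ: [ 0  1  3]
  I: [ 1  0 -3]
Echelon form has 2 nonzero rows (pivots: i,ΔT)
Pivot set = {i,ΔT}, free = {X1}
RREF:
  r0: [   1    0   -3]
  r1: [   0    1    3]
Fix exponent of X1 at 1; solve each RREF row for its pivot's exponent:
  r0: exp(i) + (-3)·1 = 0 ⇒ exp(i) = 3
  r1: exp(ΔT) + (3)·1 = 0 ⇒ exp(ΔT) = -3
Π_1 = i^3 · ΔT^-3 · X1

["3", "-3", "1"]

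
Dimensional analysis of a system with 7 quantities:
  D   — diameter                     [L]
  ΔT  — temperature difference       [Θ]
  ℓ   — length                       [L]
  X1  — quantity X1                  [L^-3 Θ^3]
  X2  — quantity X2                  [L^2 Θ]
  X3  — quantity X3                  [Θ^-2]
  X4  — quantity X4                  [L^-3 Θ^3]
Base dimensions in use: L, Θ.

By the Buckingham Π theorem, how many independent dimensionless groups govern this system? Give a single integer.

Exponent matrix [L,Θ] × [D,ΔT,ℓ,X1,X2,X3,X4]:
  L: [ 1  0  1 -3  2  0 -3]
  Θ: [ 0  1  0  3  1 -2  3]
RREF → pivots at {D,ΔT} ⇒ r = 2
n=7, r=2 ⇒ 5 dimensionless groups

5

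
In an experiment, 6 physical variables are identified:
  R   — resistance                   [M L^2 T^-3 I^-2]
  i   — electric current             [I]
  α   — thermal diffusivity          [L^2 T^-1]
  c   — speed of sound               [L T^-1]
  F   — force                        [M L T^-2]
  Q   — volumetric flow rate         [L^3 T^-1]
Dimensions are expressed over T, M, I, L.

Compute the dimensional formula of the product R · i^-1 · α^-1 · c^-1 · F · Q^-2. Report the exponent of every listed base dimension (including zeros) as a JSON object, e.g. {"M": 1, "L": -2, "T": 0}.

{"T": -1, "M": 2, "I": -3, "L": -6}

Dimensional matrix (T×M×I×L by R×i×α×c×F×Q):
  T: [-3  0 -1 -1 -2 -1]
  M: [ 1  0  0  0  1  0]
  I: [-2  1  0  0  0  0]
  L: [ 2  0  2  1  1  3]
  [T]: (1)·-3+(-1)·0+(-1)·-1+(-1)·-1+(1)·-2+(-2)·-1 = -1
  [M]: (1)·1+(-1)·0+(-1)·0+(-1)·0+(1)·1+(-2)·0 = 2
  [I]: (1)·-2+(-1)·1+(-1)·0+(-1)·0+(1)·0+(-2)·0 = -3
  [L]: (1)·2+(-1)·0+(-1)·2+(-1)·1+(1)·1+(-2)·3 = -6
⇒ T^-1 M^2 I^-3 L^-6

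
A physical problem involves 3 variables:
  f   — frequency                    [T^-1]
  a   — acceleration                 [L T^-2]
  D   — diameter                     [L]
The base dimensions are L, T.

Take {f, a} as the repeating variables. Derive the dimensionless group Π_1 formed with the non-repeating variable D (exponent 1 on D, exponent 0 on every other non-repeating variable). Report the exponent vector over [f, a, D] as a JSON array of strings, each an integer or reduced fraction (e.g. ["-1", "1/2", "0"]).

Dimensional matrix (L×T by f×a×D):
  L: [ 0  1  1]
  T: [-1 -2  0]
Row reduction gives pivot columns f,a; rank = 2
Repeat: f,a; free: D
RREF:
  r0: [   1    0   -2]
  r1: [   0    1    1]
Fix exponent of D at 1; solve each RREF row for its pivot's exponent:
  r0: exp(f) + (-2)·1 = 0 ⇒ exp(f) = 2
  r1: exp(a) + (1)·1 = 0 ⇒ exp(a) = -1
Π_1 = f^2 · a^-1 · D

["2", "-1", "1"]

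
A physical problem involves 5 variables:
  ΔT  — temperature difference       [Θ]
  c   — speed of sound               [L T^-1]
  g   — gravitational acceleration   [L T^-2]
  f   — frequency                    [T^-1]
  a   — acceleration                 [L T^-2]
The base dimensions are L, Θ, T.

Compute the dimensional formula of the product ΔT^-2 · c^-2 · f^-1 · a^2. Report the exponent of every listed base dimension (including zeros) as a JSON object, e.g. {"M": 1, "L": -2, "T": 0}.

{"L": 0, "Θ": -2, "T": -1}

Dimensional matrix (L×Θ×T by ΔT×c×g×f×a):
  L: [ 0  1  1  0  1]
  Θ: [ 1  0  0  0  0]
  T: [ 0 -1 -2 -1 -2]
  [L]: (-2)·0+(-2)·1+(-1)·0+(2)·1 = 0
  [Θ]: (-2)·1+(-2)·0+(-1)·0+(2)·0 = -2
  [T]: (-2)·0+(-2)·-1+(-1)·-1+(2)·-2 = -1
⇒ Θ^-2 T^-1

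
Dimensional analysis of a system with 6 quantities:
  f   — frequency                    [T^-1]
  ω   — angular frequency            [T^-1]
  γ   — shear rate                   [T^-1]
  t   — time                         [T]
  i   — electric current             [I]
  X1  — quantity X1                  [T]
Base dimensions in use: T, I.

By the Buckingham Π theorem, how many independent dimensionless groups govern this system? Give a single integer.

4

Exponent matrix [T,I] × [f,ω,γ,t,i,X1]:
  T: [-1 -1 -1  1  0  1]
  I: [ 0  0  0  0  1  0]
Echelon form has 2 nonzero rows (pivots: f,i)
n=6, r=2 ⇒ 4 dimensionless groups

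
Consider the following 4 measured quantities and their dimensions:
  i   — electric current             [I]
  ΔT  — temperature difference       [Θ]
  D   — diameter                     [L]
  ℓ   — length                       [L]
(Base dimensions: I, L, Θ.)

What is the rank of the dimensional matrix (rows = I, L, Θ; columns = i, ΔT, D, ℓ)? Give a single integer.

Exponent matrix [I,L,Θ] × [i,ΔT,D,ℓ]:
  I: [ 1  0  0  0]
  L: [ 0  0  1  1]
  Θ: [ 0  1  0  0]
RREF → pivots at {i,ΔT,D} ⇒ r = 3

3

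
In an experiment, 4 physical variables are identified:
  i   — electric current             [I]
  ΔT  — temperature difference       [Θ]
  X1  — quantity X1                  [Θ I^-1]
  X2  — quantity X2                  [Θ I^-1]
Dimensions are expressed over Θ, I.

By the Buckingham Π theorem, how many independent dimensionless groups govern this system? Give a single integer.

2

Dimensional matrix (Θ×I by i×ΔT×X1×X2):
  Θ: [ 0  1  1  1]
  I: [ 1  0 -1 -1]
RREF → pivots at {i,ΔT} ⇒ r = 2
n=4, r=2 ⇒ 2 dimensionless groups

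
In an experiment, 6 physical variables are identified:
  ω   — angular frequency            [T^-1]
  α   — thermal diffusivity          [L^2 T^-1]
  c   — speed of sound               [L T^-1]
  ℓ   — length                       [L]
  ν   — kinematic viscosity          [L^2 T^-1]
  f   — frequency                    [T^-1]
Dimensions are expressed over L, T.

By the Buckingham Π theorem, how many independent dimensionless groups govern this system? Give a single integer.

Dimensional matrix (L×T by ω×α×c×ℓ×ν×f):
  L: [ 0  2  1  1  2  0]
  T: [-1 -1 -1  0 -1 -1]
Row reduction gives pivot columns ω,α; rank = 2
6 vars − rank 2 = 4 Π groups

4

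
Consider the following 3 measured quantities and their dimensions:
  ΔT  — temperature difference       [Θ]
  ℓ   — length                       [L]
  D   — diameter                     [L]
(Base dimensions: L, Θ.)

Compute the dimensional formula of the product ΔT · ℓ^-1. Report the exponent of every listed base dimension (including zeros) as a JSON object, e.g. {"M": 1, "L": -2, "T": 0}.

Dimensional matrix (L×Θ by ΔT×ℓ×D):
  L: [ 0  1  1]
  Θ: [ 1  0  0]
  [L]: (1)·0+(-1)·1 = -1
  [Θ]: (1)·1+(-1)·0 = 1
⇒ L^-1 Θ

{"L": -1, "Θ": 1}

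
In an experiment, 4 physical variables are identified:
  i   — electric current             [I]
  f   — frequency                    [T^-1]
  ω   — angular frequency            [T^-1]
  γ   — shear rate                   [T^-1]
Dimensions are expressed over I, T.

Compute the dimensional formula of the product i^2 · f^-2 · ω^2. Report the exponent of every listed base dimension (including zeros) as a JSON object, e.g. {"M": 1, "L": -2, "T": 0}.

{"I": 2, "T": 0}

Write exponents as rows I,T / cols i,f,ω,γ:
  I: [ 1  0  0  0]
  T: [ 0 -1 -1 -1]
  [I]: (2)·1+(-2)·0+(2)·0 = 2
  [T]: (2)·0+(-2)·-1+(2)·-1 = 0
⇒ I^2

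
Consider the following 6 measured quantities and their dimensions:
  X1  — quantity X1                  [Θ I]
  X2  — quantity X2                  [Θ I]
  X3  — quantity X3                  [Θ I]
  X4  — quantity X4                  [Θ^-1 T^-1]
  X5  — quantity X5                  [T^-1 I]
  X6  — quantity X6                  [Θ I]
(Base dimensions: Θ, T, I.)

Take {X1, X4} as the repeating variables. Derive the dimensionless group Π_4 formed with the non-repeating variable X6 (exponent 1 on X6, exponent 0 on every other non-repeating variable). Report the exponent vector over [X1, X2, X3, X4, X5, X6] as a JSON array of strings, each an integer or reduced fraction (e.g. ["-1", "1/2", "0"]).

Write exponents as rows Θ,T,I / cols X1,X2,X3,X4,X5,X6:
  Θ: [ 1  1  1 -1  0  1]
  T: [ 0  0  0 -1 -1  0]
  I: [ 1  1  1  0  1  1]
Echelon form has 2 nonzero rows (pivots: X1,X4)
Pivot set = {X1,X4}, free = {X2,X3,X5,X6}
RREF:
  r0: [   1    1    1    0    1    1]
  r1: [   0    0    0    1    1    0]
  r2: [   0    0    0    0    0    0]
Fix exponent of X6 at 1, X2 at 0, X3 at 0, X5 at 0; solve each RREF row for its pivot's exponent:
  r0: exp(X1) + (1)·1 = 0 ⇒ exp(X1) = -1
  r1: exp(X4) + (0)·1 = 0 ⇒ exp(X4) = 0
Π_4 = X1^-1 · X6

["-1", "0", "0", "0", "0", "1"]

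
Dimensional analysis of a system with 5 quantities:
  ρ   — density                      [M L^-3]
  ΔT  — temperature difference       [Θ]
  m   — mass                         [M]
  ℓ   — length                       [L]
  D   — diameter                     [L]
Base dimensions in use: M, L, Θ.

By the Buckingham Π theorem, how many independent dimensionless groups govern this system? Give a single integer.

Exponent matrix [M,L,Θ] × [ρ,ΔT,m,ℓ,D]:
  M: [ 1  0  1  0  0]
  L: [-3  0  0  1  1]
  Θ: [ 0  1  0  0  0]
RREF → pivots at {ρ,ΔT,m} ⇒ r = 3
5 vars − rank 3 = 2 Π groups

2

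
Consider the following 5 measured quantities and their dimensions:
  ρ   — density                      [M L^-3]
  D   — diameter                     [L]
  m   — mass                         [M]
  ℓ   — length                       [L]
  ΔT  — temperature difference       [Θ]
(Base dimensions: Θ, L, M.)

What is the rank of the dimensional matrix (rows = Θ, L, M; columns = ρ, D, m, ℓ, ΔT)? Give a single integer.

Exponent matrix [Θ,L,M] × [ρ,D,m,ℓ,ΔT]:
  Θ: [ 0  0  0  0  1]
  L: [-3  1  0  1  0]
  M: [ 1  0  1  0  0]
Echelon form has 3 nonzero rows (pivots: ρ,D,ΔT)

3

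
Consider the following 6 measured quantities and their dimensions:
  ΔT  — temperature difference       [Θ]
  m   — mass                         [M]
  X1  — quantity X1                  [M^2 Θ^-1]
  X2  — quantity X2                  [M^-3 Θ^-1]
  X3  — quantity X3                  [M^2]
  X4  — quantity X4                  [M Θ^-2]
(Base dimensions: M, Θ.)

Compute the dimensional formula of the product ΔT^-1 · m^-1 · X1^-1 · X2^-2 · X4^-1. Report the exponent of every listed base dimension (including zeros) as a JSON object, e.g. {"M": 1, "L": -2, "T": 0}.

{"M": 2, "Θ": 4}

Dimensional matrix (M×Θ by ΔT×m×X1×X2×X3×X4):
  M: [ 0  1  2 -3  2  1]
  Θ: [ 1  0 -1 -1  0 -2]
  [M]: (-1)·0+(-1)·1+(-1)·2+(-2)·-3+(-1)·1 = 2
  [Θ]: (-1)·1+(-1)·0+(-1)·-1+(-2)·-1+(-1)·-2 = 4
⇒ M^2 Θ^4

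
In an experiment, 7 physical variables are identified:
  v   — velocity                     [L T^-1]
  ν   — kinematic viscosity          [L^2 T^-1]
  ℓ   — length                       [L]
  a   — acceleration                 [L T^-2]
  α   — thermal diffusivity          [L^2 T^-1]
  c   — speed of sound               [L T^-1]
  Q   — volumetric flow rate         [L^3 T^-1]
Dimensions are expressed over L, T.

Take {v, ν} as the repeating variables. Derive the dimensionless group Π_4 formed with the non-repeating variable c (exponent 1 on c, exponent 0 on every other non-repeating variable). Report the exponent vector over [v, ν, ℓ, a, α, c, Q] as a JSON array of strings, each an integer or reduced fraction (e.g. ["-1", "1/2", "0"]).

["-1", "0", "0", "0", "0", "1", "0"]

Write exponents as rows L,T / cols v,ν,ℓ,a,α,c,Q:
  L: [ 1  2  1  1  2  1  3]
  T: [-1 -1  0 -2 -1 -1 -1]
RREF → pivots at {v,ν} ⇒ r = 2
Repeat: v,ν; free: ℓ,a,α,c,Q
RREF:
  r0: [   1    0   -1    3    0    1   -1]
  r1: [   0    1    1   -1    1    0    2]
Fix exponent of c at 1, ℓ at 0, a at 0, α at 0, Q at 0; solve each RREF row for its pivot's exponent:
  r0: exp(v) + (1)·1 = 0 ⇒ exp(v) = -1
  r1: exp(ν) + (0)·1 = 0 ⇒ exp(ν) = 0
Π_4 = v^-1 · c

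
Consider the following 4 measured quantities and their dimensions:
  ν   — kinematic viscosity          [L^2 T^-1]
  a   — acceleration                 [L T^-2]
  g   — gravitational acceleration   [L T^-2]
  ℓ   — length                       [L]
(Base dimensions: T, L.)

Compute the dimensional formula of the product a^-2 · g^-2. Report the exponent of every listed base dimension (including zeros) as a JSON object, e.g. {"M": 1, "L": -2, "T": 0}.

{"T": 8, "L": -4}

Write exponents as rows T,L / cols ν,a,g,ℓ:
  T: [-1 -2 -2  0]
  L: [ 2  1  1  1]
  [T]: (-2)·-2+(-2)·-2 = 8
  [L]: (-2)·1+(-2)·1 = -4
⇒ T^8 L^-4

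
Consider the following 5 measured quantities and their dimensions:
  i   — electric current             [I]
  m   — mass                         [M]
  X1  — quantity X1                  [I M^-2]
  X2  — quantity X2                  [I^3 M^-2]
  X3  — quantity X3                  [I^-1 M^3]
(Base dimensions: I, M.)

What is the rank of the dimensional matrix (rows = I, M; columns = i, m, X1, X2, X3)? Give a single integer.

Dimensional matrix (I×M by i×m×X1×X2×X3):
  I: [ 1  0  1  3 -1]
  M: [ 0  1 -2 -2  3]
Echelon form has 2 nonzero rows (pivots: i,m)

2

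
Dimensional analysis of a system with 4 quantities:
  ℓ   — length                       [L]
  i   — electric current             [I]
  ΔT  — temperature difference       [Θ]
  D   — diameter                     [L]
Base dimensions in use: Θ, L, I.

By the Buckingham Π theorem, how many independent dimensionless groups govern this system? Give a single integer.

1

Write exponents as rows Θ,L,I / cols ℓ,i,ΔT,D:
  Θ: [ 0  0  1  0]
  L: [ 1  0  0  1]
  I: [ 0  1  0  0]
RREF → pivots at {ℓ,i,ΔT} ⇒ r = 3
4 vars − rank 3 = 1 Π group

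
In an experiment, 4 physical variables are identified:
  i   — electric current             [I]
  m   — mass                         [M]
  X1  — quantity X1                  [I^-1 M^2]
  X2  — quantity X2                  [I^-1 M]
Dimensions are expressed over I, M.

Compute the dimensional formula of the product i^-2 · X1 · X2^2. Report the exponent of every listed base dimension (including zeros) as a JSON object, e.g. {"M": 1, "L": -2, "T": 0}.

{"I": -5, "M": 4}

Exponent matrix [I,M] × [i,m,X1,X2]:
  I: [ 1  0 -1 -1]
  M: [ 0  1  2  1]
  [I]: (-2)·1+(1)·-1+(2)·-1 = -5
  [M]: (-2)·0+(1)·2+(2)·1 = 4
⇒ I^-5 M^4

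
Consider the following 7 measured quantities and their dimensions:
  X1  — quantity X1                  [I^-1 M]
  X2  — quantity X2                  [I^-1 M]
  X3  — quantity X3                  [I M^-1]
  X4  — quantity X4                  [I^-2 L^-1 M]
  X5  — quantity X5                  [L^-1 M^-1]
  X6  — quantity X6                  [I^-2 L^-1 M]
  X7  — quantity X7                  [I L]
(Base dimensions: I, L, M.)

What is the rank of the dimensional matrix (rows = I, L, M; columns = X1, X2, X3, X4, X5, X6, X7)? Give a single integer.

Exponent matrix [I,L,M] × [X1,X2,X3,X4,X5,X6,X7]:
  I: [-1 -1  1 -2  0 -2  1]
  L: [ 0  0  0 -1 -1 -1  1]
  M: [ 1  1 -1  1 -1  1  0]
Row reduction gives pivot columns X1,X4; rank = 2

2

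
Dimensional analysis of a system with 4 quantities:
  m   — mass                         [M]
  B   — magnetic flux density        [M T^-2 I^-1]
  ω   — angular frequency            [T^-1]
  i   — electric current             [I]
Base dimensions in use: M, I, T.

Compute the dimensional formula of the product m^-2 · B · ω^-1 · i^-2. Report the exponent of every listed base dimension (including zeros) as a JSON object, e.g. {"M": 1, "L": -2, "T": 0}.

Exponent matrix [M,I,T] × [m,B,ω,i]:
  M: [ 1  1  0  0]
  I: [ 0 -1  0  1]
  T: [ 0 -2 -1  0]
  [M]: (-2)·1+(1)·1+(-1)·0+(-2)·0 = -1
  [I]: (-2)·0+(1)·-1+(-1)·0+(-2)·1 = -3
  [T]: (-2)·0+(1)·-2+(-1)·-1+(-2)·0 = -1
⇒ M^-1 I^-3 T^-1

{"M": -1, "I": -3, "T": -1}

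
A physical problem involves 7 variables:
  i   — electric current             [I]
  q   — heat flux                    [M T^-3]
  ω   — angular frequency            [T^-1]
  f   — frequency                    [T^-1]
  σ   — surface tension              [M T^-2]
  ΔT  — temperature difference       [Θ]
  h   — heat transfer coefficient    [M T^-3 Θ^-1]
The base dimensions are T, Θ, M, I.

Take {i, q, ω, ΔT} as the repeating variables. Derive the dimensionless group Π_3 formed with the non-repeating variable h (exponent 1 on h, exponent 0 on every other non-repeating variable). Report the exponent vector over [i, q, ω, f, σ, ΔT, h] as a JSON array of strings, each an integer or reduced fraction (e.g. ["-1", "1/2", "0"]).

["0", "-1", "0", "0", "0", "1", "1"]

Exponent matrix [T,Θ,M,I] × [i,q,ω,f,σ,ΔT,h]:
  T: [ 0 -3 -1 -1 -2  0 -3]
  Θ: [ 0  0  0  0  0  1 -1]
  M: [ 0  1  0  0  1  0  1]
  I: [ 1  0  0  0  0  0  0]
Row reduction gives pivot columns i,q,ω,ΔT; rank = 4
Repeat: i,q,ω,ΔT; free: f,σ,h
RREF:
  r0: [   1    0    0    0    0    0    0]
  r1: [   0    1    0    0    1    0    1]
  r2: [   0    0    1    1   -1    0    0]
  r3: [   0    0    0    0    0    1   -1]
Fix exponent of h at 1, f at 0, σ at 0; solve each RREF row for its pivot's exponent:
  r0: exp(i) + (0)·1 = 0 ⇒ exp(i) = 0
  r1: exp(q) + (1)·1 = 0 ⇒ exp(q) = -1
  r2: exp(ω) + (0)·1 = 0 ⇒ exp(ω) = 0
  r3: exp(ΔT) + (-1)·1 = 0 ⇒ exp(ΔT) = 1
Π_3 = q^-1 · ΔT · h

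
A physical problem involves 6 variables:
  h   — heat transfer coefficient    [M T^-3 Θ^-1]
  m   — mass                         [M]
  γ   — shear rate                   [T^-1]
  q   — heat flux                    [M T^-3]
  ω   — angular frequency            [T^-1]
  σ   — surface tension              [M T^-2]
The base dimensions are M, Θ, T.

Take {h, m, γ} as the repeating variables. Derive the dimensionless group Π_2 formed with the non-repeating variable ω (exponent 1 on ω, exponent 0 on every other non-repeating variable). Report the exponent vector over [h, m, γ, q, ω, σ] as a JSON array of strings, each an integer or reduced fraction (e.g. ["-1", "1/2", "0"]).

Write exponents as rows M,Θ,T / cols h,m,γ,q,ω,σ:
  M: [ 1  1  0  1  0  1]
  Θ: [-1  0  0  0  0  0]
  T: [-3  0 -1 -3 -1 -2]
Row reduction gives pivot columns h,m,γ; rank = 3
Pivot set = {h,m,γ}, free = {q,ω,σ}
RREF:
  r0: [   1    0    0    0    0    0]
  r1: [   0    1    0    1    0    1]
  r2: [   0    0    1    3    1    2]
Fix exponent of ω at 1, q at 0, σ at 0; solve each RREF row for its pivot's exponent:
  r0: exp(h) + (0)·1 = 0 ⇒ exp(h) = 0
  r1: exp(m) + (0)·1 = 0 ⇒ exp(m) = 0
  r2: exp(γ) + (1)·1 = 0 ⇒ exp(γ) = -1
Π_2 = γ^-1 · ω

["0", "0", "-1", "0", "1", "0"]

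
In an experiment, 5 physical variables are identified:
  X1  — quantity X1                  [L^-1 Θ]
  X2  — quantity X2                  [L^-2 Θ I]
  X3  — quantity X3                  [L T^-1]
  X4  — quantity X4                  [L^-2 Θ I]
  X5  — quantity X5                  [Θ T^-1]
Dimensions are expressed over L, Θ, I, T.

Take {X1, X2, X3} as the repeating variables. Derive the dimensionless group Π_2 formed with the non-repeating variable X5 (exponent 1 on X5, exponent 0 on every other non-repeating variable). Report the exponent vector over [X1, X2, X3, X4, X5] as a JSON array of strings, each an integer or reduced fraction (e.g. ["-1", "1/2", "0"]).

["-1", "0", "-1", "0", "1"]

Exponent matrix [L,Θ,I,T] × [X1,X2,X3,X4,X5]:
  L: [-1 -2  1 -2  0]
  Θ: [ 1  1  0  1  1]
  I: [ 0  1  0  1  0]
  T: [ 0  0 -1  0 -1]
RREF → pivots at {X1,X2,X3} ⇒ r = 3
Repeat: X1,X2,X3; free: X4,X5
RREF:
  r0: [   1    0    0    0    1]
  r1: [   0    1    0    1    0]
  r2: [   0    0    1    0    1]
  r3: [   0    0    0    0    0]
Fix exponent of X5 at 1, X4 at 0; solve each RREF row for its pivot's exponent:
  r0: exp(X1) + (1)·1 = 0 ⇒ exp(X1) = -1
  r1: exp(X2) + (0)·1 = 0 ⇒ exp(X2) = 0
  r2: exp(X3) + (1)·1 = 0 ⇒ exp(X3) = -1
Π_2 = X1^-1 · X3^-1 · X5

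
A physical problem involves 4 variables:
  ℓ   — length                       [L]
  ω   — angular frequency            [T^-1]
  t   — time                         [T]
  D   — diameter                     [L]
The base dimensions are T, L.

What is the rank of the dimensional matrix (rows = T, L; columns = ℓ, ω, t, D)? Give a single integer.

2

Write exponents as rows T,L / cols ℓ,ω,t,D:
  T: [ 0 -1  1  0]
  L: [ 1  0  0  1]
RREF → pivots at {ℓ,ω} ⇒ r = 2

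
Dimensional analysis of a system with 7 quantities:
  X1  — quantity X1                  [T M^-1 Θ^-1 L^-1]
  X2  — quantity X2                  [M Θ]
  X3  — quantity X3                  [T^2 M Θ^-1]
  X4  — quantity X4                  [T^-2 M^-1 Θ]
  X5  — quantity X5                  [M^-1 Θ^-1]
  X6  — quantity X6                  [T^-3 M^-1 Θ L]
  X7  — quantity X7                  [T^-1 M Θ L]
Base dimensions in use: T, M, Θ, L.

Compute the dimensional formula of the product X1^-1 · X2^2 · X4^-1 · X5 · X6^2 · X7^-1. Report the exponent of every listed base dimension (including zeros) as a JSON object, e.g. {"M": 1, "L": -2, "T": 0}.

{"T": -4, "M": 0, "Θ": 2, "L": 2}

Write exponents as rows T,M,Θ,L / cols X1,X2,X3,X4,X5,X6,X7:
  T: [ 1  0  2 -2  0 -3 -1]
  M: [-1  1  1 -1 -1 -1  1]
  Θ: [-1  1 -1  1 -1  1  1]
  L: [-1  0  0  0  0  1  1]
  [T]: (-1)·1+(2)·0+(-1)·-2+(1)·0+(2)·-3+(-1)·-1 = -4
  [M]: (-1)·-1+(2)·1+(-1)·-1+(1)·-1+(2)·-1+(-1)·1 = 0
  [Θ]: (-1)·-1+(2)·1+(-1)·1+(1)·-1+(2)·1+(-1)·1 = 2
  [L]: (-1)·-1+(2)·0+(-1)·0+(1)·0+(2)·1+(-1)·1 = 2
⇒ T^-4 Θ^2 L^2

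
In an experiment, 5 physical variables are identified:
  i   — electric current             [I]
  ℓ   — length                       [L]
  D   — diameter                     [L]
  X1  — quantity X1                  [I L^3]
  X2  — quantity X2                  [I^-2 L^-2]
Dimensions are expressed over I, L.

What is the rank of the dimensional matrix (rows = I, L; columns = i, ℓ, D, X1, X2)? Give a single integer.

2

Dimensional matrix (I×L by i×ℓ×D×X1×X2):
  I: [ 1  0  0  1 -2]
  L: [ 0  1  1  3 -2]
Row reduction gives pivot columns i,ℓ; rank = 2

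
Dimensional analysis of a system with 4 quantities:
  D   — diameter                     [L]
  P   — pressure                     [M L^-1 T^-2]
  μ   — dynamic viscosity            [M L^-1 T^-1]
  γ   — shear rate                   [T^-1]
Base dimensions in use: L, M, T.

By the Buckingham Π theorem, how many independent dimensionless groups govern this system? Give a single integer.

1

Write exponents as rows L,M,T / cols D,P,μ,γ:
  L: [ 1 -1 -1  0]
  M: [ 0  1  1  0]
  T: [ 0 -2 -1 -1]
Echelon form has 3 nonzero rows (pivots: D,P,μ)
Π count = n − r = 4 − 3 = 1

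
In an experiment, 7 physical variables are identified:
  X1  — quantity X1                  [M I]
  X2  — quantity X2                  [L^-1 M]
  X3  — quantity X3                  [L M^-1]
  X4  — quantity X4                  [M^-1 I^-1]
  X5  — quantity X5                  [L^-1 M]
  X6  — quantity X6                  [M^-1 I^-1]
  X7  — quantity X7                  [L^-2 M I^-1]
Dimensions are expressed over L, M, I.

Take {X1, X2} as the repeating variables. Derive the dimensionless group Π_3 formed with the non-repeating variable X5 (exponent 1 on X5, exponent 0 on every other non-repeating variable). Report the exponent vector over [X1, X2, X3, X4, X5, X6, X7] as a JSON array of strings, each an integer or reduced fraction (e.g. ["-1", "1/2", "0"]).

["0", "-1", "0", "0", "1", "0", "0"]

Dimensional matrix (L×M×I by X1×X2×X3×X4×X5×X6×X7):
  L: [ 0 -1  1  0 -1  0 -2]
  M: [ 1  1 -1 -1  1 -1  1]
  I: [ 1  0  0 -1  0 -1 -1]
Echelon form has 2 nonzero rows (pivots: X1,X2)
Repeat: X1,X2; free: X3,X4,X5,X6,X7
RREF:
  r0: [   1    0    0   -1    0   -1   -1]
  r1: [   0    1   -1    0    1    0    2]
  r2: [   0    0    0    0    0    0    0]
Fix exponent of X5 at 1, X3 at 0, X4 at 0, X6 at 0, X7 at 0; solve each RREF row for its pivot's exponent:
  r0: exp(X1) + (0)·1 = 0 ⇒ exp(X1) = 0
  r1: exp(X2) + (1)·1 = 0 ⇒ exp(X2) = -1
Π_3 = X2^-1 · X5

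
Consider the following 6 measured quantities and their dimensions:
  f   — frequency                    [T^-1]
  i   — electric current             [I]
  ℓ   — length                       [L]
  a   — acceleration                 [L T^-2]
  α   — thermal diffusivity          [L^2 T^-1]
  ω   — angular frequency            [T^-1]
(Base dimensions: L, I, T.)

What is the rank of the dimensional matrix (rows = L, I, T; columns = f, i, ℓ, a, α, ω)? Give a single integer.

Dimensional matrix (L×I×T by f×i×ℓ×a×α×ω):
  L: [ 0  0  1  1  2  0]
  I: [ 0  1  0  0  0  0]
  T: [-1  0  0 -2 -1 -1]
Echelon form has 3 nonzero rows (pivots: f,i,ℓ)

3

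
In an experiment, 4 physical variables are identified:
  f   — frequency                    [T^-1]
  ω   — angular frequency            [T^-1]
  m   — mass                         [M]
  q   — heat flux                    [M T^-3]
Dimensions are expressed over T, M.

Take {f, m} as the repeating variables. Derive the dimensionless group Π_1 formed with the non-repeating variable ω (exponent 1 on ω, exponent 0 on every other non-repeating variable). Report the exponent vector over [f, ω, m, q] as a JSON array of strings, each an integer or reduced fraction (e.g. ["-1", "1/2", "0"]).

["-1", "1", "0", "0"]

Dimensional matrix (T×M by f×ω×m×q):
  T: [-1 -1  0 -3]
  M: [ 0  0  1  1]
Row reduction gives pivot columns f,m; rank = 2
Pivot set = {f,m}, free = {ω,q}
RREF:
  r0: [   1    1    0    3]
  r1: [   0    0    1    1]
Fix exponent of ω at 1, q at 0; solve each RREF row for its pivot's exponent:
  r0: exp(f) + (1)·1 = 0 ⇒ exp(f) = -1
  r1: exp(m) + (0)·1 = 0 ⇒ exp(m) = 0
Π_1 = f^-1 · ω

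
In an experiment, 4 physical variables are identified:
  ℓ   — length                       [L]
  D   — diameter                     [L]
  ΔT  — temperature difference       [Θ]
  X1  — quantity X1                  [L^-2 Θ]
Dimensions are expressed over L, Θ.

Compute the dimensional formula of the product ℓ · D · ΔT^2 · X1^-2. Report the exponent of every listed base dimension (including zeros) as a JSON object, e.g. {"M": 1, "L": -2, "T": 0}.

{"L": 6, "Θ": 0}

Write exponents as rows L,Θ / cols ℓ,D,ΔT,X1:
  L: [ 1  1  0 -2]
  Θ: [ 0  0  1  1]
  [L]: (1)·1+(1)·1+(2)·0+(-2)·-2 = 6
  [Θ]: (1)·0+(1)·0+(2)·1+(-2)·1 = 0
⇒ L^6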